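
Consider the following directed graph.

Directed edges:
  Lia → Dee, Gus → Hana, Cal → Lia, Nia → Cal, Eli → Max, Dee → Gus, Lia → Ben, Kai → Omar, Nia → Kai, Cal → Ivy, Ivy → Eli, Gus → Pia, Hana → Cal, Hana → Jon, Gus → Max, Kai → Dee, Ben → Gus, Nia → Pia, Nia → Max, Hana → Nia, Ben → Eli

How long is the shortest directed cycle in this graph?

5

For each vertex v, BFS finds the shortest path from v back to v.
The shortest such closed walk is Hana → Nia → Kai → Dee → Gus → Hana, length 5.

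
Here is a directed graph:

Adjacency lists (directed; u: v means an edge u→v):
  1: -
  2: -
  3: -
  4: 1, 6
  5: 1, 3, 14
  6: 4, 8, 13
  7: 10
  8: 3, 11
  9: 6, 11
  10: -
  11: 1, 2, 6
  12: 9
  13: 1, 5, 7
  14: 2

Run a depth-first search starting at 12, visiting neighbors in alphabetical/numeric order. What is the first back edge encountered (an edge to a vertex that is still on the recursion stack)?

4->6

DFS from 12 (visiting neighbors in alphabetical/numeric order); mark gray on enter, black on exit:
12 gray
  9 gray
    6 gray
      4 gray
        1 gray
        1 black
        4→6: 6 is gray → back edge
First back edge: 4 → 6.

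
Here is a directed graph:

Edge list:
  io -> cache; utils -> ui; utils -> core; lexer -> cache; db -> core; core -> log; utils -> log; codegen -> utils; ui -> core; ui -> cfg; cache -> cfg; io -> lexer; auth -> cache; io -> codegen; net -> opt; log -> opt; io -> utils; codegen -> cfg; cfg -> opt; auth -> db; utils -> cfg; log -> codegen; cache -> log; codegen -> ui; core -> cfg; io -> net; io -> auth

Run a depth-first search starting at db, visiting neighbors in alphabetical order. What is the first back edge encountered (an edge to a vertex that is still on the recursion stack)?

ui→core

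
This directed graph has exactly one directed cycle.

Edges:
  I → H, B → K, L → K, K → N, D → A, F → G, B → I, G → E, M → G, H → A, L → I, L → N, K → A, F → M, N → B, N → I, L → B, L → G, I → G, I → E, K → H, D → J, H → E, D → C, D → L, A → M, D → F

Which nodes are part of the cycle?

DFS with gray/black marking from N:
N gray
  B gray
    I gray
      E gray
      E black
      H gray
        H→E: E black — skip
        A gray
          M gray
            G gray
              G→E: E black — skip
            G black
          M black
        A black
      H black
      I→G: G black — skip
    I black
    K gray
      K→N: N is gray → back edge
Back edge closes the cycle N → B → K → N; its vertices are {B, K, N}.

B, K, N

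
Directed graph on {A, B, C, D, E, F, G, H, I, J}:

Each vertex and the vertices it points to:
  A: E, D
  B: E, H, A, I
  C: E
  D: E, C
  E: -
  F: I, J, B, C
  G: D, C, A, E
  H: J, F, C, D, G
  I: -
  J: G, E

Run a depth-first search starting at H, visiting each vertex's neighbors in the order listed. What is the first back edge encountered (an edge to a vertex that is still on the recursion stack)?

DFS from H (visiting each vertex's neighbors in the order listed); mark gray on enter, black on exit:
H gray
  J gray
    G gray
      D gray
        E gray
        E black
        C gray
          C→E: E black — skip
        C black
      D black
      G→C: C black — skip
      A gray
        A→E: E black — skip
        A→D: D black — skip
      A black
      G→E: E black — skip
    G black
    J→E: E black — skip
  J black
  F gray
    I gray
    I black
    F→J: J black — skip
    B gray
      B→E: E black — skip
      B→H: H is gray → back edge
First back edge: B → H.

B->H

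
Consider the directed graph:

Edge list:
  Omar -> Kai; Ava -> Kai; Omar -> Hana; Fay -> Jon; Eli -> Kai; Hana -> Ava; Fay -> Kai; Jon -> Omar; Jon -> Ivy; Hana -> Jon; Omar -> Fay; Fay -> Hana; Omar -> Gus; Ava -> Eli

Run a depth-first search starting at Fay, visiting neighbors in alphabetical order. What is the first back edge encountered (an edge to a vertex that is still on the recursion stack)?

Omar->Fay

DFS from Fay (visiting neighbors in alphabetical order); mark gray on enter, black on exit:
Fay gray
  Hana gray
    Ava gray
      Eli gray
        Kai gray
        Kai black
      Eli black
      Ava→Kai: Kai black — skip
    Ava black
    Jon gray
      Ivy gray
      Ivy black
      Omar gray
        Omar→Fay: Fay is gray → back edge
First back edge: Omar → Fay.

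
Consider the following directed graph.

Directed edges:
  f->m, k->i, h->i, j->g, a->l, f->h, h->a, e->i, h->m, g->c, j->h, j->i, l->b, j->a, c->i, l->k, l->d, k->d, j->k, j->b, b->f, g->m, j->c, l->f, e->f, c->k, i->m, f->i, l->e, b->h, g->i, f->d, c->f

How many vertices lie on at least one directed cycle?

6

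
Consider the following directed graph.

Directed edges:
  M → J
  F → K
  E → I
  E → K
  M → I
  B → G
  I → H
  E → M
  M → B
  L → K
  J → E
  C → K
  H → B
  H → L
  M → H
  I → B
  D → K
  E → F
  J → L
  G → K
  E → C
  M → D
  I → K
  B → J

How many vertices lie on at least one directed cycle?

6

A vertex is on a directed cycle iff it belongs to a strongly connected component of size ≥ 2 (or has a self-loop).
The vertices on cycles are {B, E, H, I, J, M} — 6 in total.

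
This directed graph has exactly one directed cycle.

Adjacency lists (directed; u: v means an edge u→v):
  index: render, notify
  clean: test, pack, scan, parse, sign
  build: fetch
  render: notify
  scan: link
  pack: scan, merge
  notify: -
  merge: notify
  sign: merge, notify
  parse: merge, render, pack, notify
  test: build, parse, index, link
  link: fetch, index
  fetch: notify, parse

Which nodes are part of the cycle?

link, pack, scan, fetch, parse

DFS with gray/black marking from pack:
pack gray
  scan gray
    link gray
      fetch gray
        notify gray
        notify black
        parse gray
          merge gray
            merge→notify: notify black — skip
          merge black
          render gray
            render→notify: notify black — skip
          render black
          parse→pack: pack is gray → back edge
Back edge closes the cycle pack → scan → link → fetch → parse → pack; its vertices are {link, pack, scan, fetch, parse}.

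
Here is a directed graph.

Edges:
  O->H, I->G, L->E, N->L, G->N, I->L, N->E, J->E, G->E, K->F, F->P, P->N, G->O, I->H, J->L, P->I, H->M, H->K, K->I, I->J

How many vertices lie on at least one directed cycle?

7

A vertex is on a directed cycle iff it belongs to a strongly connected component of size ≥ 2 (or has a self-loop).
The vertices on cycles are {F, G, H, I, K, O, P} — 7 in total.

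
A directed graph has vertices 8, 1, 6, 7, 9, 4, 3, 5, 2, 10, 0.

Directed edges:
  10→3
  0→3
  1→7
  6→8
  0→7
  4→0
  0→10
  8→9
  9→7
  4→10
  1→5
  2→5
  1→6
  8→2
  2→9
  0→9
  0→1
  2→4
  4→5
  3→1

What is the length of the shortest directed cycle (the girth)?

For each vertex v, BFS finds the shortest path from v back to v.
The shortest such closed walk is 6 → 8 → 2 → 4 → 0 → 1 → 6, length 6.

6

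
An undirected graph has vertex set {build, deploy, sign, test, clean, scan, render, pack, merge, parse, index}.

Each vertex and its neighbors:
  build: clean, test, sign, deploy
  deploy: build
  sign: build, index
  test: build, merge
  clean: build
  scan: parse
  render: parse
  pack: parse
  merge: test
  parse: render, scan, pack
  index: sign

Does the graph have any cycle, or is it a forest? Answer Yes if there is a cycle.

No

DFS, tracking each vertex's parent; an edge to a visited non-parent vertex closes a cycle.
Start from build:
visit build (parent –)
  visit clean (parent build)
    clean–build: parent, skip
  visit test (parent build)
    test–build: parent, skip
    visit merge (parent test)
      merge–test: parent, skip
  visit sign (parent build)
    sign–build: parent, skip
    visit index (parent sign)
      index–sign: parent, skip
  visit deploy (parent build)
    deploy–build: parent, skip
visit scan (parent –)
  visit parse (parent scan)
    visit render (parent parse)
      render–parse: parent, skip
    parse–scan: parent, skip
    visit pack (parent parse)
      pack–parse: parent, skip
No non-parent visited neighbor found — the graph is a forest.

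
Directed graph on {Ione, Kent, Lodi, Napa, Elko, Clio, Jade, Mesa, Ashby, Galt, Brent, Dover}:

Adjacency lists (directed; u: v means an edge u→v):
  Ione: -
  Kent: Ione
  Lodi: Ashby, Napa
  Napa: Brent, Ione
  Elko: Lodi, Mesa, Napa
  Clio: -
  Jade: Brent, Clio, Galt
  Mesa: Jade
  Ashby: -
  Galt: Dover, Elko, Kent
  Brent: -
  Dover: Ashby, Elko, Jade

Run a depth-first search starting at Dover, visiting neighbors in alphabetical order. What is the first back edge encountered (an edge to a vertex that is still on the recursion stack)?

Galt->Dover

DFS from Dover (visiting neighbors in alphabetical order); mark gray on enter, black on exit:
Dover gray
  Ashby gray
  Ashby black
  Elko gray
    Lodi gray
      Lodi→Ashby: Ashby black — skip
      Napa gray
        Brent gray
        Brent black
        Ione gray
        Ione black
      Napa black
    Lodi black
    Mesa gray
      Jade gray
        Jade→Brent: Brent black — skip
        Clio gray
        Clio black
        Galt gray
          Galt→Dover: Dover is gray → back edge
First back edge: Galt → Dover.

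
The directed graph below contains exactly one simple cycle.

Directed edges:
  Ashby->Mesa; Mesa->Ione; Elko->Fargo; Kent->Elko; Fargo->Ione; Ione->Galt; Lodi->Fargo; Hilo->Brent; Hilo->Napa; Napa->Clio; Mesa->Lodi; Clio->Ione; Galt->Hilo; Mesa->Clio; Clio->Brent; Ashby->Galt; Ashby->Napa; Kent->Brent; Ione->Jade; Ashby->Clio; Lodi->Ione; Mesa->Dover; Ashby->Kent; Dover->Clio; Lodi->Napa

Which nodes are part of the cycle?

DFS with gray/black marking from Galt:
Galt gray
  Hilo gray
    Napa gray
      Clio gray
        Brent gray
        Brent black
        Ione gray
          Ione→Galt: Galt is gray → back edge
Back edge closes the cycle Galt → Hilo → Napa → Clio → Ione → Galt; its vertices are {Clio, Galt, Hilo, Ione, Napa}.

Clio, Galt, Hilo, Ione, Napa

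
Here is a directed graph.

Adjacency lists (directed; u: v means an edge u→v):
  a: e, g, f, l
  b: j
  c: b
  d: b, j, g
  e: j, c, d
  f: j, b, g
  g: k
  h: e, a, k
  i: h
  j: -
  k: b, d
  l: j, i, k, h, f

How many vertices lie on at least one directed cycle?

7

A vertex is on a directed cycle iff it belongs to a strongly connected component of size ≥ 2 (or has a self-loop).
The vertices on cycles are {a, d, g, h, i, k, l} — 7 in total.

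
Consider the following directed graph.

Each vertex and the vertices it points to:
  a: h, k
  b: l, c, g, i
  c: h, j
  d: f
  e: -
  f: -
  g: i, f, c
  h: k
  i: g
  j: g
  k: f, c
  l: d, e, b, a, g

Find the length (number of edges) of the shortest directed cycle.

2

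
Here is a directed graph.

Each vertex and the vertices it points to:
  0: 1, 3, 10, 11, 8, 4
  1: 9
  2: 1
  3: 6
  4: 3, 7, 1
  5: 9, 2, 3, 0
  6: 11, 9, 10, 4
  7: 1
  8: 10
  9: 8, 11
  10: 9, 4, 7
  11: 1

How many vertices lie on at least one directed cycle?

9

A vertex is on a directed cycle iff it belongs to a strongly connected component of size ≥ 2 (or has a self-loop).
The vertices on cycles are {1, 3, 4, 6, 7, 8, 9, 10, 11} — 9 in total.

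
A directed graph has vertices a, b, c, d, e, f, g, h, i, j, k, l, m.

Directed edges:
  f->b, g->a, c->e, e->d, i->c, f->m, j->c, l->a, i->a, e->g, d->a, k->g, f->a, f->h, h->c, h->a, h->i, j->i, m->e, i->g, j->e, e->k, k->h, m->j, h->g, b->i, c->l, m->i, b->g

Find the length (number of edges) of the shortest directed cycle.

4

For each vertex v, BFS finds the shortest path from v back to v.
The shortest such closed walk is c → e → k → h → c, length 4.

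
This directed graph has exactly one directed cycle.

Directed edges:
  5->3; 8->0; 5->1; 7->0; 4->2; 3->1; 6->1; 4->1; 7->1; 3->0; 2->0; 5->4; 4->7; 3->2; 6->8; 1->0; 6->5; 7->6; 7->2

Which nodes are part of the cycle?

4, 5, 6, 7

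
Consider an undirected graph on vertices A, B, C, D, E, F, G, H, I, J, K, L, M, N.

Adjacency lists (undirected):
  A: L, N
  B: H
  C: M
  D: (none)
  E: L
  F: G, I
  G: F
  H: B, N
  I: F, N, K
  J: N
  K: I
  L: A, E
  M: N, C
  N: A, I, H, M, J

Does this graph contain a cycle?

No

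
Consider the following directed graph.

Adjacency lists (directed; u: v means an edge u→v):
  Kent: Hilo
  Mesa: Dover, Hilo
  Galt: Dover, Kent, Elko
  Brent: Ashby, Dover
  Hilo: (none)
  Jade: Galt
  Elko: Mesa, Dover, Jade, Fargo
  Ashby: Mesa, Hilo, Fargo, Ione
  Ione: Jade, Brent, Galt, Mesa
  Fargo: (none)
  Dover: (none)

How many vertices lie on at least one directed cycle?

A vertex is on a directed cycle iff it belongs to a strongly connected component of size ≥ 2 (or has a self-loop).
The vertices on cycles are {Elko, Galt, Ione, Jade, Ashby, Brent} — 6 in total.

6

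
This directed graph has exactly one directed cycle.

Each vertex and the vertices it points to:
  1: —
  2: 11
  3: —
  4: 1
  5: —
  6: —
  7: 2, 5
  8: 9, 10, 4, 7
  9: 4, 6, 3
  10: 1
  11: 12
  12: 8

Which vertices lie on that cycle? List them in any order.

DFS with gray/black marking from 8:
8 gray
  9 gray
    4 gray
      1 gray
      1 black
    4 black
    6 gray
    6 black
    3 gray
    3 black
  9 black
  10 gray
    10→1: 1 black — skip
  10 black
  8→4: 4 black — skip
  7 gray
    2 gray
      11 gray
        12 gray
          12→8: 8 is gray → back edge
Back edge closes the cycle 8 → 7 → 2 → 11 → 12 → 8; its vertices are {2, 7, 8, 11, 12}.

2, 7, 8, 11, 12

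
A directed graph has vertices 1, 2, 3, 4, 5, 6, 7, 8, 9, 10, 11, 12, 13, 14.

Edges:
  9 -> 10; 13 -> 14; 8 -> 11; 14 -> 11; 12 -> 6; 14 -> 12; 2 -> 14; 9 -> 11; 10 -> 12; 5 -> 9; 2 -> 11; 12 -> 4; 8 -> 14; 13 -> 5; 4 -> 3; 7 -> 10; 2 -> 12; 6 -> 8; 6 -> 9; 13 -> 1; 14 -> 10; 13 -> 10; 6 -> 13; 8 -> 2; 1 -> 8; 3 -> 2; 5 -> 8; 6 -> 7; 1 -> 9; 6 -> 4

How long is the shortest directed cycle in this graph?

4

For each vertex v, BFS finds the shortest path from v back to v.
The shortest such closed walk is 6 → 8 → 2 → 12 → 6, length 4.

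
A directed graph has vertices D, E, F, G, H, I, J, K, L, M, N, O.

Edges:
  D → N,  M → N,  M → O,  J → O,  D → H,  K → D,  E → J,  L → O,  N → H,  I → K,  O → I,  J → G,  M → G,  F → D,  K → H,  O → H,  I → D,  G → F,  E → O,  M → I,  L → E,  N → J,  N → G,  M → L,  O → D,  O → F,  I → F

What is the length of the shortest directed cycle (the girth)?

For each vertex v, BFS finds the shortest path from v back to v.
The shortest such closed walk is N → J → O → D → N, length 4.

4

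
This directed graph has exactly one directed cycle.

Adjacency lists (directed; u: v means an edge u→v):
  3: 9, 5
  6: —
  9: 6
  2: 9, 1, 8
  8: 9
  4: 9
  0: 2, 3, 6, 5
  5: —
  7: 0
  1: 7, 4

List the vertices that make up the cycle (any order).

DFS with gray/black marking from 0:
0 gray
  2 gray
    9 gray
      6 gray
      6 black
    9 black
    1 gray
      7 gray
        7→0: 0 is gray → back edge
Back edge closes the cycle 0 → 2 → 1 → 7 → 0; its vertices are {0, 1, 2, 7}.

0, 1, 2, 7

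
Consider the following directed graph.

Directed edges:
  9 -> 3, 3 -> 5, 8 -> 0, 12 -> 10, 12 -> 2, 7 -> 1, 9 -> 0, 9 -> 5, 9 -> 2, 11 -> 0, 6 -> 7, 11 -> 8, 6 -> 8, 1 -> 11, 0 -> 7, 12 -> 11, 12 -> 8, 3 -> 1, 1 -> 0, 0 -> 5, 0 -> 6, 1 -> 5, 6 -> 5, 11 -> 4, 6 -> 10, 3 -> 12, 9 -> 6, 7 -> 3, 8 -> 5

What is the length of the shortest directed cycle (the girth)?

For each vertex v, BFS finds the shortest path from v back to v.
The shortest such closed walk is 6 → 8 → 0 → 6, length 3.

3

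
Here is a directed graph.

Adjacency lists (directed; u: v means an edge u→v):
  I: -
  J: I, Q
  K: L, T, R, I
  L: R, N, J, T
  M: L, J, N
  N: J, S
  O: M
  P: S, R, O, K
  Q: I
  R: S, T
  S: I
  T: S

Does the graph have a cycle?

DFS with white/gray/black marking, starting from S:
S gray
  I gray
  I black
S black
J gray
  J→I: I black — skip
  Q gray
    Q→I: I black — skip
  Q black
J black
K gray
  L gray
    R gray
      R→S: S black — skip
      T gray
        T→S: S black — skip
      T black
    R black
    N gray
      N→J: J black — skip
      N→S: S black — skip
    N black
    L→J: J black — skip
    L→T: T black — skip
  L black
  K→T: T black — skip
  K→R: R black — skip
  K→I: I black — skip
K black
M gray
  M→L: L black — skip
  M→J: J black — skip
  M→N: N black — skip
M black
O gray
  O→M: M black — skip
O black
P gray
  P→S: S black — skip
  P→R: R black — skip
  P→O: O black — skip
  P→K: K black — skip
P black
Every edge goes to a white or black vertex — no back edge, so the graph is acyclic.

No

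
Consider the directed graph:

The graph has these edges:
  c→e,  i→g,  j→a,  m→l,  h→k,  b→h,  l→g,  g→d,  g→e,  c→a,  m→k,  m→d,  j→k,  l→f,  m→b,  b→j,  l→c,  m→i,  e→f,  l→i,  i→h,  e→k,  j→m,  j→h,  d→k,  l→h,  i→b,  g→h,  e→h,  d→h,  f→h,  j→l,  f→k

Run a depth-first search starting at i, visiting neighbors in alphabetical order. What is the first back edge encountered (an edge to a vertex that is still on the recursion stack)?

l→i

DFS from i (visiting neighbors in alphabetical order); mark gray on enter, black on exit:
i gray
  b gray
    h gray
      k gray
      k black
    h black
    j gray
      a gray
      a black
      j→h: h black — skip
      j→k: k black — skip
      l gray
        c gray
          c→a: a black — skip
          e gray
            f gray
              f→h: h black — skip
              f→k: k black — skip
            f black
            e→h: h black — skip
            e→k: k black — skip
          e black
        c black
        l→f: f black — skip
        g gray
          d gray
            d→h: h black — skip
            d→k: k black — skip
          d black
          g→e: e black — skip
          g→h: h black — skip
        g black
        l→h: h black — skip
        l→i: i is gray → back edge
First back edge: l → i.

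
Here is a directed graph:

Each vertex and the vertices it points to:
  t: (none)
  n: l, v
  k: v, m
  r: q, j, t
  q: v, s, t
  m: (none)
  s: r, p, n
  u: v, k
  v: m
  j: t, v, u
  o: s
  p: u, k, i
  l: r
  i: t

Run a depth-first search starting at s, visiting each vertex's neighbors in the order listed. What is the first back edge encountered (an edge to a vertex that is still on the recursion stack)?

q->s

DFS from s (visiting each vertex's neighbors in the order listed); mark gray on enter, black on exit:
s gray
  r gray
    q gray
      v gray
        m gray
        m black
      v black
      q→s: s is gray → back edge
First back edge: q → s.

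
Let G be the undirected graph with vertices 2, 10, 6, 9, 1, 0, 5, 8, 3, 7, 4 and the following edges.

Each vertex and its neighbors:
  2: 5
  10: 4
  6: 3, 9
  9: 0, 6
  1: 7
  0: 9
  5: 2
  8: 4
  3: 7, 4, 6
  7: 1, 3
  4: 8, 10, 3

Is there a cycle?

No

DFS, tracking each vertex's parent; an edge to a visited non-parent vertex closes a cycle.
Start from 2:
visit 2 (parent –)
  visit 5 (parent 2)
    5–2: parent, skip
visit 10 (parent –)
  visit 4 (parent 10)
    visit 8 (parent 4)
      8–4: parent, skip
    4–10: parent, skip
    visit 3 (parent 4)
      visit 7 (parent 3)
        visit 1 (parent 7)
          1–7: parent, skip
        7–3: parent, skip
      3–4: parent, skip
      visit 6 (parent 3)
        6–3: parent, skip
        visit 9 (parent 6)
          visit 0 (parent 9)
            0–9: parent, skip
          9–6: parent, skip
No non-parent visited neighbor found — the graph is a forest.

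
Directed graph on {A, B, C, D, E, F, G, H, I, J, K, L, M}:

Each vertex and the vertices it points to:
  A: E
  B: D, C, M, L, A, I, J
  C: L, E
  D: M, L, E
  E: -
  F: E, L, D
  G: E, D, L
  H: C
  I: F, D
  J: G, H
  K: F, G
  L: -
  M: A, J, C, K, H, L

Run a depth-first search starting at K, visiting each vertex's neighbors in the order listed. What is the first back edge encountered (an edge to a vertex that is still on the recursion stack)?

G→D

DFS from K (visiting each vertex's neighbors in the order listed); mark gray on enter, black on exit:
K gray
  F gray
    E gray
    E black
    L gray
    L black
    D gray
      M gray
        A gray
          A→E: E black — skip
        A black
        J gray
          G gray
            G→E: E black — skip
            G→D: D is gray → back edge
First back edge: G → D.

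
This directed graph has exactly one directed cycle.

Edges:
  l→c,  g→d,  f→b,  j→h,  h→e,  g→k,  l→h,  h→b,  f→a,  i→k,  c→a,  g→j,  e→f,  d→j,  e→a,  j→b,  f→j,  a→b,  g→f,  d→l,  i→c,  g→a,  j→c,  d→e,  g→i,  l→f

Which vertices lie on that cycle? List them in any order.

e, f, h, j

DFS with gray/black marking from j:
j gray
  b gray
  b black
  h gray
    e gray
      a gray
        a→b: b black — skip
      a black
      f gray
        f→j: j is gray → back edge
Back edge closes the cycle j → h → e → f → j; its vertices are {e, f, h, j}.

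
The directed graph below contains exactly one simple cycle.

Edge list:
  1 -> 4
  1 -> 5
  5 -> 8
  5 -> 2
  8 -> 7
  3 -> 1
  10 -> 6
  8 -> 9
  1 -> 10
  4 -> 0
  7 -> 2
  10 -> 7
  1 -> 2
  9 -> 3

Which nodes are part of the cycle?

DFS with gray/black marking from 1:
1 gray
  10 gray
    7 gray
      2 gray
      2 black
    7 black
    6 gray
    6 black
  10 black
  1→2: 2 black — skip
  5 gray
    5→2: 2 black — skip
    8 gray
      9 gray
        3 gray
          3→1: 1 is gray → back edge
Back edge closes the cycle 1 → 5 → 8 → 9 → 3 → 1; its vertices are {1, 3, 5, 8, 9}.

1, 3, 5, 8, 9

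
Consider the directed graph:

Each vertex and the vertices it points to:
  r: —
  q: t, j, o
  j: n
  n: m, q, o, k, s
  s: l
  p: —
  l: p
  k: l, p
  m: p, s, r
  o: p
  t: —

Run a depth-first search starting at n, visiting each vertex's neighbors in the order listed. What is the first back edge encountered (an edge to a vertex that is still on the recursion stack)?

DFS from n (visiting each vertex's neighbors in the order listed); mark gray on enter, black on exit:
n gray
  m gray
    p gray
    p black
    s gray
      l gray
        l→p: p black — skip
      l black
    s black
    r gray
    r black
  m black
  q gray
    t gray
    t black
    j gray
      j→n: n is gray → back edge
First back edge: j → n.

j->n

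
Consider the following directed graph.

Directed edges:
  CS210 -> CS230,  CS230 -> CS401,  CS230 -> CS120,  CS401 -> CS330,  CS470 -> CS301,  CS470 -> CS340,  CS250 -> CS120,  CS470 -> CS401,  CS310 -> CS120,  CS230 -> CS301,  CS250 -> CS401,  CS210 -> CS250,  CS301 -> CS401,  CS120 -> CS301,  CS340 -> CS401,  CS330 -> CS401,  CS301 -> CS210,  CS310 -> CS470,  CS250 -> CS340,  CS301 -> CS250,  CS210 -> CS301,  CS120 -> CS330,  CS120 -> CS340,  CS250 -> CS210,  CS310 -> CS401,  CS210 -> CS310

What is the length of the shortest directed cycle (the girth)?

2

For each vertex v, BFS finds the shortest path from v back to v.
The shortest such closed walk is CS250 → CS210 → CS250, length 2.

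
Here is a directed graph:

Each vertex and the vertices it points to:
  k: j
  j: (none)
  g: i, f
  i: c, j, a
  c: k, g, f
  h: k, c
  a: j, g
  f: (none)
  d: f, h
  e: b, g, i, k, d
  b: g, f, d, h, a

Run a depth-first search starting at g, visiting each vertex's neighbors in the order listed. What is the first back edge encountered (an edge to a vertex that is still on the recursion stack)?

c→g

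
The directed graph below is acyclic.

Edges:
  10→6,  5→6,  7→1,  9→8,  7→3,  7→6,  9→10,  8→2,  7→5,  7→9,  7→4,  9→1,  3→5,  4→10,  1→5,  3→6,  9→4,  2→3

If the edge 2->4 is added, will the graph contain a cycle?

Adding 2→4 creates a cycle iff 4 can already reach 2.
Explore from 4: no path reaches 2. The graph stays acyclic.

No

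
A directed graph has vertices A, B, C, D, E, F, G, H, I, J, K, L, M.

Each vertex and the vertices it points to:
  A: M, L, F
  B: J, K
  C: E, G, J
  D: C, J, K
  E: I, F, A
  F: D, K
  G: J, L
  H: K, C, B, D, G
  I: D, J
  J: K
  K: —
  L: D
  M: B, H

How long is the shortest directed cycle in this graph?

4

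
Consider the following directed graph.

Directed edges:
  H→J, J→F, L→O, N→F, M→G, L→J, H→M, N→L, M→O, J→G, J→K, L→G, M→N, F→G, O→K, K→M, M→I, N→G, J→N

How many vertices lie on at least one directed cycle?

A vertex is on a directed cycle iff it belongs to a strongly connected component of size ≥ 2 (or has a self-loop).
The vertices on cycles are {J, K, L, M, N, O} — 6 in total.

6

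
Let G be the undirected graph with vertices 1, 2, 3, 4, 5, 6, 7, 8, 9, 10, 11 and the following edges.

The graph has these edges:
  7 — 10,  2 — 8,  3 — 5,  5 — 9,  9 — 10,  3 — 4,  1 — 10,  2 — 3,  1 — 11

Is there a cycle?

No

DFS, tracking each vertex's parent; an edge to a visited non-parent vertex closes a cycle.
Start from 8:
visit 8 (parent –)
  visit 2 (parent 8)
    visit 3 (parent 2)
      visit 4 (parent 3)
        4–3: parent, skip
      3–2: parent, skip
      visit 5 (parent 3)
        5–3: parent, skip
        visit 9 (parent 5)
          9–5: parent, skip
          visit 10 (parent 9)
            visit 1 (parent 10)
              1–10: parent, skip
              visit 11 (parent 1)
                11–1: parent, skip
            10–9: parent, skip
            visit 7 (parent 10)
              7–10: parent, skip
    2–8: parent, skip
visit 6 (parent –)
No non-parent visited neighbor found — the graph is a forest.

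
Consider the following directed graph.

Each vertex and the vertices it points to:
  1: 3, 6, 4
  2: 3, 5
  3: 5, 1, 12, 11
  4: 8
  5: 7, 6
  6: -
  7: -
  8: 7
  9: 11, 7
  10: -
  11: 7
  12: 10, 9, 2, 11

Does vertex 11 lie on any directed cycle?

No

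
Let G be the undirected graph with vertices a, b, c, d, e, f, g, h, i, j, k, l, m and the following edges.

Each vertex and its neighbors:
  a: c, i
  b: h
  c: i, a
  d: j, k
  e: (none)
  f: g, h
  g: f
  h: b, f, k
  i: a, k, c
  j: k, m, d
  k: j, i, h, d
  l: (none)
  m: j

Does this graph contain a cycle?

Yes

DFS, tracking each vertex's parent; an edge to a visited non-parent vertex closes a cycle.
Start from a:
visit a (parent –)
  visit c (parent a)
    visit i (parent c)
      i–a: a visited and ≠ parent → cycle
Cycle: a – c – i – a.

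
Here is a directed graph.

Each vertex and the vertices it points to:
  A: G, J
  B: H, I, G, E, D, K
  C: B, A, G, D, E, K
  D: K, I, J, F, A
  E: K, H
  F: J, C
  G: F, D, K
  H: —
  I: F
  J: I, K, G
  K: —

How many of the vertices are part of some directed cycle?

8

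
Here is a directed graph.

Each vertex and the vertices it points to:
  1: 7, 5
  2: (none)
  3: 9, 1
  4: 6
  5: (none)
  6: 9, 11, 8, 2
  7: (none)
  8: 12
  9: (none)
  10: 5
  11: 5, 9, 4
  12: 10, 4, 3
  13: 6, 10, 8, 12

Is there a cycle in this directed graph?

Yes

DFS with white/gray/black marking, starting from 7:
7 gray
7 black
1 gray
  1→7: 7 black — skip
  5 gray
  5 black
1 black
2 gray
2 black
3 gray
  9 gray
  9 black
  3→1: 1 black — skip
3 black
4 gray
  6 gray
    6→9: 9 black — skip
    11 gray
      11→5: 5 black — skip
      11→9: 9 black — skip
      11→4: 4 is gray → back edge
Back edge found, so a cycle exists: 4 → 6 → 11 → 4.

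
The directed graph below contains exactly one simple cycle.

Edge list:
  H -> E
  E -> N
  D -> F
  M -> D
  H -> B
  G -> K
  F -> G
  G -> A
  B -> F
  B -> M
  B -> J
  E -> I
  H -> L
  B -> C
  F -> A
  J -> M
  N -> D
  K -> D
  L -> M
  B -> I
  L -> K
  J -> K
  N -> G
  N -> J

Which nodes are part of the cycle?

D, F, G, K

DFS with gray/black marking from F:
F gray
  G gray
    A gray
    A black
    K gray
      D gray
        D→F: F is gray → back edge
Back edge closes the cycle F → G → K → D → F; its vertices are {D, F, G, K}.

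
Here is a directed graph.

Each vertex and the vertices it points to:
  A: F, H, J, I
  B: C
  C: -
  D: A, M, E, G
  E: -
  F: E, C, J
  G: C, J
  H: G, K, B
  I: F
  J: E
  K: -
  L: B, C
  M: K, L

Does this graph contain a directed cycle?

DFS with white/gray/black marking, starting from M:
M gray
  K gray
  K black
  L gray
    B gray
      C gray
      C black
    B black
    L→C: C black — skip
  L black
M black
A gray
  F gray
    E gray
    E black
    F→C: C black — skip
    J gray
      J→E: E black — skip
    J black
  F black
  H gray
    G gray
      G→C: C black — skip
      G→J: J black — skip
    G black
    H→K: K black — skip
    H→B: B black — skip
  H black
  A→J: J black — skip
  I gray
    I→F: F black — skip
  I black
A black
D gray
  D→A: A black — skip
  D→M: M black — skip
  D→E: E black — skip
  D→G: G black — skip
D black
Every edge goes to a white or black vertex — no back edge, so the graph is acyclic.

No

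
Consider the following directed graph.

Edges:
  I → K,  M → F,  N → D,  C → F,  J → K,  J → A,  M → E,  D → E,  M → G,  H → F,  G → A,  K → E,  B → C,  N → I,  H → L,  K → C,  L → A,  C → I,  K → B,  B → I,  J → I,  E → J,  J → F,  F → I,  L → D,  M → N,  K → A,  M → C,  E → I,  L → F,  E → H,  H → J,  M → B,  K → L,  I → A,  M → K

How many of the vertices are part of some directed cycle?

10

A vertex is on a directed cycle iff it belongs to a strongly connected component of size ≥ 2 (or has a self-loop).
The vertices on cycles are {B, C, D, E, F, H, I, J, K, L} — 10 in total.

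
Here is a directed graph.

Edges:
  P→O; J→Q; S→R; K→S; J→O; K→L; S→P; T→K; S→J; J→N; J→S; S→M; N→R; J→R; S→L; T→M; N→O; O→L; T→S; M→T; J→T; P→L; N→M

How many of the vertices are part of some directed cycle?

A vertex is on a directed cycle iff it belongs to a strongly connected component of size ≥ 2 (or has a self-loop).
The vertices on cycles are {J, K, M, N, S, T} — 6 in total.

6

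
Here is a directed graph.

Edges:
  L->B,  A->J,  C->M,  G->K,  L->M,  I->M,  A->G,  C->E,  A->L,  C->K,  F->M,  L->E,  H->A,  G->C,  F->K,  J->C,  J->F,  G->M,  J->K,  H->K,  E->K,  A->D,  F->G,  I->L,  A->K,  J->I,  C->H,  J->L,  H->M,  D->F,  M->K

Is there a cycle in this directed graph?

Yes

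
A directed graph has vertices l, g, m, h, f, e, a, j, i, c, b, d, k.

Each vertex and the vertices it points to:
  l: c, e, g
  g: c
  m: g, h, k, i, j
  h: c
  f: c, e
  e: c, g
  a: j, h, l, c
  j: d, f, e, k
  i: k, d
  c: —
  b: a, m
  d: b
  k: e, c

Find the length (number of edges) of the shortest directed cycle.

4

For each vertex v, BFS finds the shortest path from v back to v.
The shortest such closed walk is d → b → m → i → d, length 4.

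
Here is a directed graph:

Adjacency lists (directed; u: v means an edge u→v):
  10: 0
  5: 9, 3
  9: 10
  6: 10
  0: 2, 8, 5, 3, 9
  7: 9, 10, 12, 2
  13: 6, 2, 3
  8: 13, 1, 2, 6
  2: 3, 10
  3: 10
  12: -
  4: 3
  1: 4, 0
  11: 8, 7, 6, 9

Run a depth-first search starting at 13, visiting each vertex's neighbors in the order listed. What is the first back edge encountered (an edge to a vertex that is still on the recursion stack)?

3->10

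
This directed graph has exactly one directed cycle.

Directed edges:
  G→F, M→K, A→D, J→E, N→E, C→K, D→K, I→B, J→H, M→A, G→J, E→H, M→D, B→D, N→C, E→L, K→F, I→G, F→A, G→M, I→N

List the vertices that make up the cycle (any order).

DFS with gray/black marking from F:
F gray
  A gray
    D gray
      K gray
        K→F: F is gray → back edge
Back edge closes the cycle F → A → D → K → F; its vertices are {A, D, F, K}.

A, D, F, K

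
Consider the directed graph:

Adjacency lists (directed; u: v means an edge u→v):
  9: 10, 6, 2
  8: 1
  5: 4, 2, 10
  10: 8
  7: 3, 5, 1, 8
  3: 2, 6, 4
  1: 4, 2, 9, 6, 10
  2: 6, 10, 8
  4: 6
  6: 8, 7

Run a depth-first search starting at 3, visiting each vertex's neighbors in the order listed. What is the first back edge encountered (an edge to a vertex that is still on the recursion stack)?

4→6

DFS from 3 (visiting each vertex's neighbors in the order listed); mark gray on enter, black on exit:
3 gray
  2 gray
    6 gray
      8 gray
        1 gray
          4 gray
            4→6: 6 is gray → back edge
First back edge: 4 → 6.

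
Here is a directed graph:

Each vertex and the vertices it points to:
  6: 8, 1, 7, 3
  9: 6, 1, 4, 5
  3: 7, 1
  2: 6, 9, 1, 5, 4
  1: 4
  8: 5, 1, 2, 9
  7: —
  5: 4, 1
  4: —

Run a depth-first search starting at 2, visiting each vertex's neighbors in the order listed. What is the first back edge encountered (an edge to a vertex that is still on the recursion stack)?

8→2

DFS from 2 (visiting each vertex's neighbors in the order listed); mark gray on enter, black on exit:
2 gray
  6 gray
    8 gray
      5 gray
        4 gray
        4 black
        1 gray
          1→4: 4 black — skip
        1 black
      5 black
      8→1: 1 black — skip
      8→2: 2 is gray → back edge
First back edge: 8 → 2.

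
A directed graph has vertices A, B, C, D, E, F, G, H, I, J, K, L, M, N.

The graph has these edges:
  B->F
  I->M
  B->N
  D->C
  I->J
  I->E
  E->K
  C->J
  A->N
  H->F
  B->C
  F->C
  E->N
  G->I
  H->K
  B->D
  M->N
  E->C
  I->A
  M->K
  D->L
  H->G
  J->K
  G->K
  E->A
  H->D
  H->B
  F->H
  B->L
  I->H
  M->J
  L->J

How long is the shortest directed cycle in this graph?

For each vertex v, BFS finds the shortest path from v back to v.
The shortest such closed walk is H → F → H, length 2.

2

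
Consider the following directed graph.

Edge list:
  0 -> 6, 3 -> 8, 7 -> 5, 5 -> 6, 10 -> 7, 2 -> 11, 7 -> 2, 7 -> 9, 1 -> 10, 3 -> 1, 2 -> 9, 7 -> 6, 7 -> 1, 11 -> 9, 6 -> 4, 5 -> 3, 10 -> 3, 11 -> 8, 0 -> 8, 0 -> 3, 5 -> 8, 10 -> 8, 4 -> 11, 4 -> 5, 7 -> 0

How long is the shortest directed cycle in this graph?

For each vertex v, BFS finds the shortest path from v back to v.
The shortest such closed walk is 7 → 1 → 10 → 7, length 3.

3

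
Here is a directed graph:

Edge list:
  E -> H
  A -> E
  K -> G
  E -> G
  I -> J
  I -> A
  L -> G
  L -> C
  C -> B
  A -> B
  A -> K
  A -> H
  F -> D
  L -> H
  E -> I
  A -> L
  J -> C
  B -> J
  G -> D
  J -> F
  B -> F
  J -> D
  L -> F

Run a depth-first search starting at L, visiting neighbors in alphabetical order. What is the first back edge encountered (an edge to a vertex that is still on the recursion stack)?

J→C

DFS from L (visiting neighbors in alphabetical order); mark gray on enter, black on exit:
L gray
  C gray
    B gray
      F gray
        D gray
        D black
      F black
      J gray
        J→C: C is gray → back edge
First back edge: J → C.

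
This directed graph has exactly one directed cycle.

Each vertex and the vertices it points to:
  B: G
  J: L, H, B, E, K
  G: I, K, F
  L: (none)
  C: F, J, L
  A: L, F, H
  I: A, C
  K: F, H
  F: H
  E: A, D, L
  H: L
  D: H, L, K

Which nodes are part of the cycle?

B, C, G, I, J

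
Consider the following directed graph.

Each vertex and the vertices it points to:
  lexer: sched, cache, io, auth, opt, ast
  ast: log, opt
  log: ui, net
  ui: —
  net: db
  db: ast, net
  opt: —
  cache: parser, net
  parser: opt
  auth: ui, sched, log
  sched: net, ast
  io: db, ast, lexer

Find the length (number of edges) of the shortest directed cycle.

2

For each vertex v, BFS finds the shortest path from v back to v.
The shortest such closed walk is lexer → io → lexer, length 2.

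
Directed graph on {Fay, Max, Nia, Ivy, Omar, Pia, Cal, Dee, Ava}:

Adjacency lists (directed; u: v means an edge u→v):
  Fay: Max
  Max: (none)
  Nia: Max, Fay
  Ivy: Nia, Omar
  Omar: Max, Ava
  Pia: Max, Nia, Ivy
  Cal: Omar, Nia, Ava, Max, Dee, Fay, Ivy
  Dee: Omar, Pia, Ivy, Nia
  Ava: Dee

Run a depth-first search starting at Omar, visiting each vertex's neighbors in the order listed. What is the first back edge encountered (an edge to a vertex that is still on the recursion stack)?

DFS from Omar (visiting each vertex's neighbors in the order listed); mark gray on enter, black on exit:
Omar gray
  Max gray
  Max black
  Ava gray
    Dee gray
      Dee→Omar: Omar is gray → back edge
First back edge: Dee → Omar.

Dee→Omar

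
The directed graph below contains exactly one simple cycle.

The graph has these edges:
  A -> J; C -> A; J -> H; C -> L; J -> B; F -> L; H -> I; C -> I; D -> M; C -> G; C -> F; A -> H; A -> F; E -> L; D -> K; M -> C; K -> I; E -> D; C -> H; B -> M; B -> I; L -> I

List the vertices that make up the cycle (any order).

A, B, C, J, M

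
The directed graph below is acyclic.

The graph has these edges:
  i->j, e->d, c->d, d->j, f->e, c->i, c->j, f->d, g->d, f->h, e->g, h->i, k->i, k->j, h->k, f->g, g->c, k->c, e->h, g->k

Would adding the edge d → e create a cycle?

Yes

Adding d→e creates a cycle iff e can already reach d.
Path from e: e → d.
So e → … → d → e is a cycle.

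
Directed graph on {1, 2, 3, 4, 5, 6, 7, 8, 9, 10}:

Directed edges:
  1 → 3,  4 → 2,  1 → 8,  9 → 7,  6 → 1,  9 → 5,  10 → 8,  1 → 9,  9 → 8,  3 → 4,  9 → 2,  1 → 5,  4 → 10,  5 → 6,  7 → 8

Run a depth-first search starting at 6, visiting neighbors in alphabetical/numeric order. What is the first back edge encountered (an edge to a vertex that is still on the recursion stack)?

5→6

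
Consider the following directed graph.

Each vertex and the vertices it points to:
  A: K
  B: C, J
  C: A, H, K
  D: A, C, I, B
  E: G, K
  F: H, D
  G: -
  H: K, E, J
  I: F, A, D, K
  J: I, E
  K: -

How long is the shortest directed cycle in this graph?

2

For each vertex v, BFS finds the shortest path from v back to v.
The shortest such closed walk is D → I → D, length 2.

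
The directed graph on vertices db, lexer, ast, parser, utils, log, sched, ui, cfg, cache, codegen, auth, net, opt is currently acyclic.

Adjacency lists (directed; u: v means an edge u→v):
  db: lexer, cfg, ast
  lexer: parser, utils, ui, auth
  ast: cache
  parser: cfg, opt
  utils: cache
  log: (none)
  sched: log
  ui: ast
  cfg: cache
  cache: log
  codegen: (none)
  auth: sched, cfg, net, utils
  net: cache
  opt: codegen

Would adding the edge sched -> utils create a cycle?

No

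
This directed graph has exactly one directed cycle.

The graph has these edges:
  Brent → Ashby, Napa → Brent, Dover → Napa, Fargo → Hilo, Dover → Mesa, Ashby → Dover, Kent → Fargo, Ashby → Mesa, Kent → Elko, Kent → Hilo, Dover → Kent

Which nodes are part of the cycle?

Napa, Ashby, Brent, Dover

DFS with gray/black marking from Ashby:
Ashby gray
  Mesa gray
  Mesa black
  Dover gray
    Napa gray
      Brent gray
        Brent→Ashby: Ashby is gray → back edge
Back edge closes the cycle Ashby → Dover → Napa → Brent → Ashby; its vertices are {Napa, Ashby, Brent, Dover}.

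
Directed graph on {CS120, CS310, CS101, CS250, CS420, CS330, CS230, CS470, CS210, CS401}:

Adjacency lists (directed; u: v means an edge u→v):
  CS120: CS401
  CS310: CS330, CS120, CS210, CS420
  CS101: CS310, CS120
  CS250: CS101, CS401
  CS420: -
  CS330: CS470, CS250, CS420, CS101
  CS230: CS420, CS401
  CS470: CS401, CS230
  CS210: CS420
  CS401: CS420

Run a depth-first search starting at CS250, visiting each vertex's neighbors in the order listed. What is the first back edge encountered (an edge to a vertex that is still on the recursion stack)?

DFS from CS250 (visiting each vertex's neighbors in the order listed); mark gray on enter, black on exit:
CS250 gray
  CS101 gray
    CS310 gray
      CS330 gray
        CS470 gray
          CS401 gray
            CS420 gray
            CS420 black
          CS401 black
          CS230 gray
            CS230→CS420: CS420 black — skip
            CS230→CS401: CS401 black — skip
          CS230 black
        CS470 black
        CS330→CS250: CS250 is gray → back edge
First back edge: CS330 → CS250.

CS330→CS250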